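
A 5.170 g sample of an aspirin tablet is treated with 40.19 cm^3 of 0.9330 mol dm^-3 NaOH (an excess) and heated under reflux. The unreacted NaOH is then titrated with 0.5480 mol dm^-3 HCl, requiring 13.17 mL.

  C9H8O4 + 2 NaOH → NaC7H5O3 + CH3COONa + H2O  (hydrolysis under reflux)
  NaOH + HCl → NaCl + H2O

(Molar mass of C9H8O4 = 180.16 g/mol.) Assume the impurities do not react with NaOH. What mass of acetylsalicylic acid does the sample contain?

n(NaOH) added = 0.04019 × 0.9330 = 0.03750 mol
n(HCl) used in back-titration = 0.01317 × 0.5480 = 7.217 × 10^-3 mol
n(NaOH) left over = 7.217 × 10^-3 mol (1:1 ratio)
n(NaOH) consumed by analyte = 0.03750 − 7.217 × 10^-3 = 0.03028 mol
From the 1:2 ratio, n(C9H8O4) = 1/2 × 0.03028 = 0.01514 mol
mass of C9H8O4 = 0.01514 × 180.16 = 2.728 g

2.728 g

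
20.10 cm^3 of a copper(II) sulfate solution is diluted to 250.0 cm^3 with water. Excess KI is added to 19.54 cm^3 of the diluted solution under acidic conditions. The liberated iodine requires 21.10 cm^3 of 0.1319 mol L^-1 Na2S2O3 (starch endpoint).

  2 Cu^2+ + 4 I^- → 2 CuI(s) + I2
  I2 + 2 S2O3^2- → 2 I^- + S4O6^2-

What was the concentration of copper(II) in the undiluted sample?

n(S2O3^2-) = 0.02110 × 0.1319 = 2.783 × 10^-3 mol
n(I2) = n(S2O3^2-)/2 = 1.392 × 10^-3 mol
From the 2:1 ratio, n(Cu2+) in the aliquot = 2/1 × 1.392 × 10^-3 = 2.783 × 10^-3 mol
[Cu2+]_dilute = 2.783 × 10^-3 / 0.01954 = 0.1424 mol/L
[Cu2+]_original = 0.1424 × 250.0/20.10 = 1.772 mol/L

1.772 mol/L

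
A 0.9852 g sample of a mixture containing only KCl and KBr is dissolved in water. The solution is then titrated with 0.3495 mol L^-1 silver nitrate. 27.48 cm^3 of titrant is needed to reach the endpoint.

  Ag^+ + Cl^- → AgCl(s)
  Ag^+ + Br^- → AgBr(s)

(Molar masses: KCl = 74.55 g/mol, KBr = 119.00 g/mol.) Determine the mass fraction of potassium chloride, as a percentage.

n(AgNO3) = 0.02748 × 0.3495 = 9.604 × 10^-3 mol
Let x = n(KCl), y = n(KBr).
Titrant: 1x + 1y = 9.604 × 10^-3;  mass: 74.55x + 119.00y = 0.9852
Solving, x = 3.548 × 10^-3 mol, y = 6.056 × 10^-3 mol
mass of KCl = 3.548 × 10^-3 × 74.55 = 0.2645 g
% KCl = 0.2645 / 0.9852 × 100 = 26.85 %

26.85 %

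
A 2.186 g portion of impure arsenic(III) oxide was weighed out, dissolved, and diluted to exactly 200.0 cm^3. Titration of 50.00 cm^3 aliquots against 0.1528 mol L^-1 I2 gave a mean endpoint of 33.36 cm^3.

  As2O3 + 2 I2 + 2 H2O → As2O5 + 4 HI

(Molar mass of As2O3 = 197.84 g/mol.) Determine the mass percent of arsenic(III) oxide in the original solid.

92.27 %

n(I2) per titration = 0.03336 × 0.1528 = 5.097 × 10^-3 mol
From the 1:2 ratio, n(As2O3) in each aliquot = 1/2 × 5.097 × 10^-3 = 2.549 × 10^-3 mol
n(As2O3) in the whole flask = 2.549 × 10^-3 × 200.0/50.00 = 0.01019 mol
mass of As2O3 = 0.01019 × 197.84 = 2.017 g
% As2O3 = 2.017 / 2.186 × 100 = 92.27 %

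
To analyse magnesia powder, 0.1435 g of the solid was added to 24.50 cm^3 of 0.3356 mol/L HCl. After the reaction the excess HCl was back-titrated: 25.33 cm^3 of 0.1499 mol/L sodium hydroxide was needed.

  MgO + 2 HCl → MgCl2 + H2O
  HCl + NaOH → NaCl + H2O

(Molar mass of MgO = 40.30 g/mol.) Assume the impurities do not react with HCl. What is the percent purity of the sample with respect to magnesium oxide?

n(HCl) added = 0.02450 × 0.3356 = 8.222 × 10^-3 mol
n(NaOH) used in back-titration = 0.02533 × 0.1499 = 3.797 × 10^-3 mol
n(HCl) left over = 3.797 × 10^-3 mol (1:1 ratio)
n(HCl) consumed by analyte = 8.222 × 10^-3 − 3.797 × 10^-3 = 4.425 × 10^-3 mol
From the 1:2 ratio, n(MgO) = 1/2 × 4.425 × 10^-3 = 2.213 × 10^-3 mol
mass of MgO = 2.213 × 10^-3 × 40.30 = 0.08917 g
% MgO = 0.08917 / 0.1435 × 100 = 62.14 %

62.14 %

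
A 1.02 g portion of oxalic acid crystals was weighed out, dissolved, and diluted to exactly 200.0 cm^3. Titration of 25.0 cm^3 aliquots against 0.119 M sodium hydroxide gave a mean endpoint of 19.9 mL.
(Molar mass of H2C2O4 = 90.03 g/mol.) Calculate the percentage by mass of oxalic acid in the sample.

H2C2O4 + 2 NaOH → Na2C2O4 + 2 H2O
n(NaOH) per titration = 0.0199 × 0.119 = 2.37 × 10^-3 mol
From the 1:2 ratio, n(H2C2O4) in each aliquot = 1/2 × 2.37 × 10^-3 = 1.18 × 10^-3 mol
n(H2C2O4) in the whole flask = 1.18 × 10^-3 × 200.0/25.0 = 9.47 × 10^-3 mol
mass of H2C2O4 = 9.47 × 10^-3 × 90.03 = 0.853 g
% H2C2O4 = 0.853 / 1.02 × 100 = 83.6 %

83.6 %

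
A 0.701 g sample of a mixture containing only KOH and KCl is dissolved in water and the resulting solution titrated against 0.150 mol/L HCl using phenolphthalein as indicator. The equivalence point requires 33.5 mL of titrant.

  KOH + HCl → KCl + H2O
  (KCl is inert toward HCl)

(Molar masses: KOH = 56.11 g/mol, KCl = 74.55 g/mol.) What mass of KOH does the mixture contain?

n(HCl) = 0.0335 × 0.150 = 5.02 × 10^-3 mol
Let x = n(KOH), y = n(KCl).
Titrant: 1x = 5.02 × 10^-3;  mass: 56.11x + 74.55y = 0.701
Solving, x = 5.02 × 10^-3 mol, y = 5.62 × 10^-3 mol
mass of KOH = 5.02 × 10^-3 × 56.11 = 0.282 g

0.282 g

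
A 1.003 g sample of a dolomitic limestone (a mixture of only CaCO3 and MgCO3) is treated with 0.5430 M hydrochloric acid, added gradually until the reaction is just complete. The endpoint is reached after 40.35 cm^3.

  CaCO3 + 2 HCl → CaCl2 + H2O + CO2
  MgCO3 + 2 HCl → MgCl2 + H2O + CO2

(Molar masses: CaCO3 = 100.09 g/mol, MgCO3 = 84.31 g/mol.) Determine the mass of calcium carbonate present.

0.5035 g

n(HCl) = 0.04035 × 0.5430 = 0.02191 mol
Let x = n(CaCO3), y = n(MgCO3).
Titrant: 2x + 2y = 0.02191;  mass: 100.09x + 84.31y = 1.003
Solving, x = 5.031 × 10^-3 mol, y = 5.924 × 10^-3 mol
mass of CaCO3 = 5.031 × 10^-3 × 100.09 = 0.5035 g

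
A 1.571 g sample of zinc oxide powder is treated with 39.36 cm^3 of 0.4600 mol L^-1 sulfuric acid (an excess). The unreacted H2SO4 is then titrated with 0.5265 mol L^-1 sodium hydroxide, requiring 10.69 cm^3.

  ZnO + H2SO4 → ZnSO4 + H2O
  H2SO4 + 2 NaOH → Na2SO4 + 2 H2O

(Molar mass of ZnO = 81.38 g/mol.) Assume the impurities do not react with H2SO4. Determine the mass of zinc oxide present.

n(H2SO4) added = 0.03936 × 0.4600 = 0.01811 mol
n(NaOH) used in back-titration = 0.01069 × 0.5265 = 5.628 × 10^-3 mol
From the 1:2 ratio, n(H2SO4) left over = 1/2 × 5.628 × 10^-3 = 2.814 × 10^-3 mol
n(H2SO4) consumed by analyte = 0.01811 − 2.814 × 10^-3 = 0.01529 mol
n(ZnO) = 0.01529 mol (1:1 ratio)
mass of ZnO = 0.01529 × 81.38 = 1.244 g

1.244 g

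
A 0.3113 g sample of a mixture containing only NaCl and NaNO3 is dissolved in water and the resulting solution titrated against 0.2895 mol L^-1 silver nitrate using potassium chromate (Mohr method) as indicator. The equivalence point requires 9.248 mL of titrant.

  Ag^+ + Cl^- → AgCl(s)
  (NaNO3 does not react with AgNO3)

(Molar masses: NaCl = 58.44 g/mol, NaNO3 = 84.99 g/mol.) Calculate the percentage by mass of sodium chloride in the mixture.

50.26 %

n(AgNO3) = 0.009248 × 0.2895 = 2.677 × 10^-3 mol
Let x = n(NaCl), y = n(NaNO3).
Titrant: 1x = 2.677 × 10^-3;  mass: 58.44x + 84.99y = 0.3113
Solving, x = 2.677 × 10^-3 mol, y = 1.822 × 10^-3 mol
mass of NaCl = 2.677 × 10^-3 × 58.44 = 0.1565 g
% NaCl = 0.1565 / 0.3113 × 100 = 50.26 %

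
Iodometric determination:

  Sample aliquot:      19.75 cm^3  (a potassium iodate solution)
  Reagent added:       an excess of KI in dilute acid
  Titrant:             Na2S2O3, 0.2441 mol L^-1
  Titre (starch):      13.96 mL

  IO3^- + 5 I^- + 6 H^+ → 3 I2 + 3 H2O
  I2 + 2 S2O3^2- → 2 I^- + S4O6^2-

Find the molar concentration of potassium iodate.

0.02876 mol/L

n(S2O3^2-) = 0.01396 × 0.2441 = 3.408 × 10^-3 mol
n(I2) = n(S2O3^2-)/2 = 1.704 × 10^-3 mol
From the 1:3 ratio, n(IO3^-) in the aliquot = 1/3 × 1.704 × 10^-3 = 5.679 × 10^-4 mol
[IO3^-] = 5.679 × 10^-4 / 0.01975 = 0.02876 mol/L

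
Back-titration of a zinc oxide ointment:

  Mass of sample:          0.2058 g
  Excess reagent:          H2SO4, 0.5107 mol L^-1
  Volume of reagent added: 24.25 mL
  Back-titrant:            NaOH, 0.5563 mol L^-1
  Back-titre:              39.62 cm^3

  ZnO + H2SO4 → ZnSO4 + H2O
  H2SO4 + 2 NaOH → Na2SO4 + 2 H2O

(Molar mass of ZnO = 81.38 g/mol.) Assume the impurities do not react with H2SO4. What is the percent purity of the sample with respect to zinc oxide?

53.94 %

n(H2SO4) added = 0.02425 × 0.5107 = 0.01238 mol
n(NaOH) used in back-titration = 0.03962 × 0.5563 = 0.02204 mol
From the 1:2 ratio, n(H2SO4) left over = 1/2 × 0.02204 = 0.01102 mol
n(H2SO4) consumed by analyte = 0.01238 − 0.01102 = 1.364 × 10^-3 mol
n(ZnO) = 1.364 × 10^-3 mol (1:1 ratio)
mass of ZnO = 1.364 × 10^-3 × 81.38 = 0.1110 g
% ZnO = 0.1110 / 0.2058 × 100 = 53.94 %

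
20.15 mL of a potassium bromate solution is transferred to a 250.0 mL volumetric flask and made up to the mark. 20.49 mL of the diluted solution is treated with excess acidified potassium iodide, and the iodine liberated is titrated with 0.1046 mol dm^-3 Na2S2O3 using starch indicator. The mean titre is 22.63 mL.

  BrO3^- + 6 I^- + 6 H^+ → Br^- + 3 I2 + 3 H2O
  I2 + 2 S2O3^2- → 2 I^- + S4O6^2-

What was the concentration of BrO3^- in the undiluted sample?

0.2389 mol/L

n(S2O3^2-) = 0.02263 × 0.1046 = 2.367 × 10^-3 mol
n(I2) = n(S2O3^2-)/2 = 1.184 × 10^-3 mol
From the 1:3 ratio, n(BrO3^-) in the aliquot = 1/3 × 1.184 × 10^-3 = 3.945 × 10^-4 mol
[BrO3^-]_dilute = 3.945 × 10^-4 / 0.02049 = 0.01925 mol/L
[BrO3^-]_original = 0.01925 × 250.0/20.15 = 0.2389 mol/L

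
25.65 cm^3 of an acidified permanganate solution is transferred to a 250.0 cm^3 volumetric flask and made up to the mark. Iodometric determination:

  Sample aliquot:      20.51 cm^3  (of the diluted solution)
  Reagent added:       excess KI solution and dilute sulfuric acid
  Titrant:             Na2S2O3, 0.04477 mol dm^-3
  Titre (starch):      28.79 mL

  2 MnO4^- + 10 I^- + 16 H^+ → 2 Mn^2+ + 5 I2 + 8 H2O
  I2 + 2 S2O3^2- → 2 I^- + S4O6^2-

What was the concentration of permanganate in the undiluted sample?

n(S2O3^2-) = 0.02879 × 0.04477 = 1.289 × 10^-3 mol
n(I2) = n(S2O3^2-)/2 = 6.445 × 10^-4 mol
From the 2:5 ratio, n(MnO4^-) in the aliquot = 2/5 × 6.445 × 10^-4 = 2.578 × 10^-4 mol
[MnO4^-]_dilute = 2.578 × 10^-4 / 0.02051 = 0.01257 mol/L
[MnO4^-]_original = 0.01257 × 250.0/25.65 = 0.1225 mol/L

0.1225 mol/L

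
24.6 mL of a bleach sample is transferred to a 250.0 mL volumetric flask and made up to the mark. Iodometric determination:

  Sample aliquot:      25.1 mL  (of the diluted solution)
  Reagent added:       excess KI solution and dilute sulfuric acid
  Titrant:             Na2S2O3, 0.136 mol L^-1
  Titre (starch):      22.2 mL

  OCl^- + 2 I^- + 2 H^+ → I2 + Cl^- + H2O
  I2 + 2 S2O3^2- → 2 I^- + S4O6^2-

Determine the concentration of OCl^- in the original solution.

0.611 mol/L

n(S2O3^2-) = 0.0222 × 0.136 = 3.02 × 10^-3 mol
n(I2) = n(S2O3^2-)/2 = 1.51 × 10^-3 mol
n(OCl^-) in the aliquot = 1.51 × 10^-3 mol (1:1 ratio)
[OCl^-]_dilute = 1.51 × 10^-3 / 0.0251 = 0.0601 mol/L
[OCl^-]_original = 0.0601 × 250.0/24.6 = 0.611 mol/L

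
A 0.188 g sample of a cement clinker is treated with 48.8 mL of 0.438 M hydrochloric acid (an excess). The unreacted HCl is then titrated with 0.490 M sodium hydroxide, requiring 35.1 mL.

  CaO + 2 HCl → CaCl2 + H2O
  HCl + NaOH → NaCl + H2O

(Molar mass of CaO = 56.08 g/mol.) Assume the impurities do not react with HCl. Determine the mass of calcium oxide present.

n(HCl) added = 0.0488 × 0.438 = 0.0214 mol
n(NaOH) used in back-titration = 0.0351 × 0.490 = 0.0172 mol
n(HCl) left over = 0.0172 mol (1:1 ratio)
n(HCl) consumed by analyte = 0.0214 − 0.0172 = 4.18 × 10^-3 mol
From the 1:2 ratio, n(CaO) = 1/2 × 4.18 × 10^-3 = 2.09 × 10^-3 mol
mass of CaO = 2.09 × 10^-3 × 56.08 = 0.117 g

0.117 g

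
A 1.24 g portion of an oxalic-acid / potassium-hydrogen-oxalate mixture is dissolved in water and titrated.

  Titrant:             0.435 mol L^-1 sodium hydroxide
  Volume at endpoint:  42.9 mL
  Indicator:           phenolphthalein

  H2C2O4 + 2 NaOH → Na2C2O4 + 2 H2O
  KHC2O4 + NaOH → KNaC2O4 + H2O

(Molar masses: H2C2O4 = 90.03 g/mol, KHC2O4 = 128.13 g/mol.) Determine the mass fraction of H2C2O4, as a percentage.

n(NaOH) = 0.0429 × 0.435 = 0.0187 mol
Let x = n(H2C2O4), y = n(KHC2O4).
Titrant: 2x + 1y = 0.0187;  mass: 90.03x + 128.13y = 1.24
Solving, x = 6.92 × 10^-3 mol, y = 4.81 × 10^-3 mol
mass of H2C2O4 = 6.92 × 10^-3 × 90.03 = 0.623 g
% H2C2O4 = 0.623 / 1.24 × 100 = 50.3 %

50.3 %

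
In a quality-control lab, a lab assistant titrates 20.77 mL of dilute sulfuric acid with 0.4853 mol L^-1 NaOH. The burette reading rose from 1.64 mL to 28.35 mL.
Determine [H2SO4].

0.3120 mol/L

H2SO4 + 2 NaOH → Na2SO4 + 2 H2O
n(NaOH) = 0.02671 L × 0.4853 mol/L = 0.01296 mol
From the 1:2 mole ratio, n(H2SO4) = 1/2 × 0.01296 = 6.481 × 10^-3 mol
[H2SO4] = 6.481 × 10^-3 mol / 0.02077 L = 0.3120 mol/L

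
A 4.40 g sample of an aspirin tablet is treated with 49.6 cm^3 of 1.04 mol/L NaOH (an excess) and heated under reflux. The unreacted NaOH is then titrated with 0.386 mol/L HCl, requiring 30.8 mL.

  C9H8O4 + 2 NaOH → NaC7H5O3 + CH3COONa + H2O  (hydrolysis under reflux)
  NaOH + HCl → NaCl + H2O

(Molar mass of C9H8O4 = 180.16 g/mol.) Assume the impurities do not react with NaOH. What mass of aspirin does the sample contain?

3.58 g

n(NaOH) added = 0.0496 × 1.04 = 0.0516 mol
n(HCl) used in back-titration = 0.0308 × 0.386 = 0.0119 mol
n(NaOH) left over = 0.0119 mol (1:1 ratio)
n(NaOH) consumed by analyte = 0.0516 − 0.0119 = 0.0397 mol
From the 1:2 ratio, n(C9H8O4) = 1/2 × 0.0397 = 0.0198 mol
mass of C9H8O4 = 0.0198 × 180.16 = 3.58 g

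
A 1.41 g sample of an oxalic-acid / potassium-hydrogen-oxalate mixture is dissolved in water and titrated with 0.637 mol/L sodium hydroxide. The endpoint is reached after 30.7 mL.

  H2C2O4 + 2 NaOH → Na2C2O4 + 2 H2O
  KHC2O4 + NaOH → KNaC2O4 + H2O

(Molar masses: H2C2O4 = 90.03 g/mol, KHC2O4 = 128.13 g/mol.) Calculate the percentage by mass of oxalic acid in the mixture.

n(NaOH) = 0.0307 × 0.637 = 0.0196 mol
Let x = n(H2C2O4), y = n(KHC2O4).
Titrant: 2x + 1y = 0.0196;  mass: 90.03x + 128.13y = 1.41
Solving, x = 6.59 × 10^-3 mol, y = 6.37 × 10^-3 mol
mass of H2C2O4 = 6.59 × 10^-3 × 90.03 = 0.593 g
% H2C2O4 = 0.593 / 1.41 × 100 = 42.1 %

42.1 %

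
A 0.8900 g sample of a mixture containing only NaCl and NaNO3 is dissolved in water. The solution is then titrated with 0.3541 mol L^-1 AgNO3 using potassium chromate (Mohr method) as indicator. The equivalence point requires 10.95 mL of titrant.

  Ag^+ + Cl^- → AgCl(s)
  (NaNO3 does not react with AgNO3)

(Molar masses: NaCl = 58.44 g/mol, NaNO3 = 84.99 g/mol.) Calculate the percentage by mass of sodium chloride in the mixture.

n(AgNO3) = 0.01095 × 0.3541 = 3.877 × 10^-3 mol
Let x = n(NaCl), y = n(NaNO3).
Titrant: 1x = 3.877 × 10^-3;  mass: 58.44x + 84.99y = 0.8900
Solving, x = 3.877 × 10^-3 mol, y = 7.806 × 10^-3 mol
mass of NaCl = 3.877 × 10^-3 × 58.44 = 0.2266 g
% NaCl = 0.2266 / 0.8900 × 100 = 25.46 %

25.46 %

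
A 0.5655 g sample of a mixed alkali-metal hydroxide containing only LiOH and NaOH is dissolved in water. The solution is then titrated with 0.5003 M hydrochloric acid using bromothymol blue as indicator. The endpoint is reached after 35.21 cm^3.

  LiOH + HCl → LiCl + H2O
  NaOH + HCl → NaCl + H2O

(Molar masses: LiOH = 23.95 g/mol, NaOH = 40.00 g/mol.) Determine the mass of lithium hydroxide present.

n(HCl) = 0.03521 × 0.5003 = 0.01762 mol
Let x = n(LiOH), y = n(NaOH).
Titrant: 1x + 1y = 0.01762;  mass: 23.95x + 40.00y = 0.5655
Solving, x = 8.668 × 10^-3 mol, y = 8.947 × 10^-3 mol
mass of LiOH = 8.668 × 10^-3 × 23.95 = 0.2076 g

0.2076 g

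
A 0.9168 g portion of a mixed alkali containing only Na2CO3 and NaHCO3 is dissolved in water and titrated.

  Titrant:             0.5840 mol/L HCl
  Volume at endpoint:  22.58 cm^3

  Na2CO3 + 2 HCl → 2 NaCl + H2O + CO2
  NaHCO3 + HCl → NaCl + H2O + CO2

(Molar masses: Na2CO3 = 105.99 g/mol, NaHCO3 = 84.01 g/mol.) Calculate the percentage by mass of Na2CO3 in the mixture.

35.60 %

n(HCl) = 0.02258 × 0.5840 = 0.01319 mol
Let x = n(Na2CO3), y = n(NaHCO3).
Titrant: 2x + 1y = 0.01319;  mass: 105.99x + 84.01y = 0.9168
Solving, x = 3.079 × 10^-3 mol, y = 7.028 × 10^-3 mol
mass of Na2CO3 = 3.079 × 10^-3 × 105.99 = 0.3264 g
% Na2CO3 = 0.3264 / 0.9168 × 100 = 35.60 %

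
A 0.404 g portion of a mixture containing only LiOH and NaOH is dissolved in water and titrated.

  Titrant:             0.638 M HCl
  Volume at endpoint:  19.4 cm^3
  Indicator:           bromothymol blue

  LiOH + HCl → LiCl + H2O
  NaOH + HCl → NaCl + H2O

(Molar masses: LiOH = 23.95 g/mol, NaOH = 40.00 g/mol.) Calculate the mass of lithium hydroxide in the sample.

n(HCl) = 0.0194 × 0.638 = 0.0124 mol
Let x = n(LiOH), y = n(NaOH).
Titrant: 1x + 1y = 0.0124;  mass: 23.95x + 40.00y = 0.404
Solving, x = 5.68 × 10^-3 mol, y = 6.70 × 10^-3 mol
mass of LiOH = 5.68 × 10^-3 × 23.95 = 0.136 g

0.136 g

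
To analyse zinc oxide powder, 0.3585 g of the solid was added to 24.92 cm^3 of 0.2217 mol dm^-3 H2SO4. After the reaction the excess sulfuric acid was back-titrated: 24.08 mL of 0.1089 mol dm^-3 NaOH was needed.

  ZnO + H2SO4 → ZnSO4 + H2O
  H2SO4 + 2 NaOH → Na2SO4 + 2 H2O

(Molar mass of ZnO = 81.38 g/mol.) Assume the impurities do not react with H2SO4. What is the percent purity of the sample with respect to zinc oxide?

95.65 %

n(H2SO4) added = 0.02492 × 0.2217 = 5.525 × 10^-3 mol
n(NaOH) used in back-titration = 0.02408 × 0.1089 = 2.622 × 10^-3 mol
From the 1:2 ratio, n(H2SO4) left over = 1/2 × 2.622 × 10^-3 = 1.311 × 10^-3 mol
n(H2SO4) consumed by analyte = 5.525 × 10^-3 − 1.311 × 10^-3 = 4.214 × 10^-3 mol
n(ZnO) = 4.214 × 10^-3 mol (1:1 ratio)
mass of ZnO = 4.214 × 10^-3 × 81.38 = 0.3429 g
% ZnO = 0.3429 / 0.3585 × 100 = 95.65 %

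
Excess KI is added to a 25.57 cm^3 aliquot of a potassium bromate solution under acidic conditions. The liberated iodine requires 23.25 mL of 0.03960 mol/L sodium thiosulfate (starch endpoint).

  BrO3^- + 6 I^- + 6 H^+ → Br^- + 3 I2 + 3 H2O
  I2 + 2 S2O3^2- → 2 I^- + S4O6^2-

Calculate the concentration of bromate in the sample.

0.006001 mol/L

n(S2O3^2-) = 0.02325 × 0.03960 = 9.207 × 10^-4 mol
n(I2) = n(S2O3^2-)/2 = 4.604 × 10^-4 mol
From the 1:3 ratio, n(BrO3^-) in the aliquot = 1/3 × 4.604 × 10^-4 = 1.535 × 10^-4 mol
[BrO3^-] = 1.535 × 10^-4 / 0.02557 = 0.006001 mol/L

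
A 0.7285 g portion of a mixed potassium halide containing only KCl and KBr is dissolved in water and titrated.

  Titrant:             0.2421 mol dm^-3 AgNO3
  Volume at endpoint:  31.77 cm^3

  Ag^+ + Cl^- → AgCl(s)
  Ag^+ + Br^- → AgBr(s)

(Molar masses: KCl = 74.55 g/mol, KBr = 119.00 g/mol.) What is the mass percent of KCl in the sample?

43.00 %

n(AgNO3) = 0.03177 × 0.2421 = 7.692 × 10^-3 mol
Let x = n(KCl), y = n(KBr).
Titrant: 1x + 1y = 7.692 × 10^-3;  mass: 74.55x + 119.00y = 0.7285
Solving, x = 4.202 × 10^-3 mol, y = 3.489 × 10^-3 mol
mass of KCl = 4.202 × 10^-3 × 74.55 = 0.3133 g
% KCl = 0.3133 / 0.7285 × 100 = 43.00 %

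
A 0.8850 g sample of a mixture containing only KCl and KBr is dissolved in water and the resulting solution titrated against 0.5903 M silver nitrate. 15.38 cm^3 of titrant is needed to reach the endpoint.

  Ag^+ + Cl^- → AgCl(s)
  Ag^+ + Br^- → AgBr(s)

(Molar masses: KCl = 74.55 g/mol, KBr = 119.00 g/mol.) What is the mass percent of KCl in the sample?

37.03 %

n(AgNO3) = 0.01538 × 0.5903 = 9.079 × 10^-3 mol
Let x = n(KCl), y = n(KBr).
Titrant: 1x + 1y = 9.079 × 10^-3;  mass: 74.55x + 119.00y = 0.8850
Solving, x = 4.395 × 10^-3 mol, y = 4.683 × 10^-3 mol
mass of KCl = 4.395 × 10^-3 × 74.55 = 0.3277 g
% KCl = 0.3277 / 0.8850 × 100 = 37.03 %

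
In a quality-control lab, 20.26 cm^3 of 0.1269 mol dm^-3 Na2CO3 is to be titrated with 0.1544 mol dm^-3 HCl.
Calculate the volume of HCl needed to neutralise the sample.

Na2CO3 + 2 HCl → 2 NaCl + H2O + CO2
n(Na2CO3) = 0.02026 L × 0.1269 mol/L = 2.571 × 10^-3 mol
From the 2:1 stoichiometry, n(HCl) = 2/1 × 2.571 × 10^-3 = 5.142 × 10^-3 mol
V(HCl) = 5.142 × 10^-3 mol / 0.1544 mol/L = 0.03330 L = 33.30 mL

33.30 mL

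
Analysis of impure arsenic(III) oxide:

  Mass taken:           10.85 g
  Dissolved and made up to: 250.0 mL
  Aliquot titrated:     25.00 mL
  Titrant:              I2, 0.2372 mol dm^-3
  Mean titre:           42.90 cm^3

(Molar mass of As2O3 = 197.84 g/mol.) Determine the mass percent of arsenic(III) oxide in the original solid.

As2O3 + 2 I2 + 2 H2O → As2O5 + 4 HI
n(I2) per titration = 0.04290 × 0.2372 = 0.01018 mol
From the 1:2 ratio, n(As2O3) in each aliquot = 1/2 × 0.01018 = 5.088 × 10^-3 mol
n(As2O3) in the whole flask = 5.088 × 10^-3 × 250.0/25.00 = 0.05088 mol
mass of As2O3 = 0.05088 × 197.84 = 10.07 g
% As2O3 = 10.07 / 10.85 × 100 = 92.77 %

92.77 %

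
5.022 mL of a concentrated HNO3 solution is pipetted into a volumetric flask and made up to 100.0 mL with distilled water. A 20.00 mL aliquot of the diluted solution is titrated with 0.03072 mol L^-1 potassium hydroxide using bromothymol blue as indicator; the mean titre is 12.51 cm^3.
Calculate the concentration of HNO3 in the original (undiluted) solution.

HNO3 + KOH → KNO3 + H2O
n(KOH) = 0.01251 × 0.03072 = 3.843 × 10^-4 mol
n(HNO3) in the aliquot = 3.843 × 10^-4 mol (1:1 ratio)
[HNO3]_dilute = 3.843 × 10^-4 / 0.02000 = 0.01922 mol/L
Dilution factor = 100.0 / 5.022 = 19.91
[HNO3]_stock = 0.01922 × 19.91 = 0.3826 mol/L

0.3826 mol/L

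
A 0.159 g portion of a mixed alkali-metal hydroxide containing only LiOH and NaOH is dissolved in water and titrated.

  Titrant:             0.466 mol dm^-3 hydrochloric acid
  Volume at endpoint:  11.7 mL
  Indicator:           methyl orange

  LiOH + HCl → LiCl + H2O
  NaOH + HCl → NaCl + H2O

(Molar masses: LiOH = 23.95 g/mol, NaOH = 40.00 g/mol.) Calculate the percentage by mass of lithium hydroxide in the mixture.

55.5 %

n(HCl) = 0.0117 × 0.466 = 5.45 × 10^-3 mol
Let x = n(LiOH), y = n(NaOH).
Titrant: 1x + 1y = 5.45 × 10^-3;  mass: 23.95x + 40.00y = 0.159
Solving, x = 3.68 × 10^-3 mol, y = 1.77 × 10^-3 mol
mass of LiOH = 3.68 × 10^-3 × 23.95 = 0.0882 g
% LiOH = 0.0882 / 0.159 × 100 = 55.5 %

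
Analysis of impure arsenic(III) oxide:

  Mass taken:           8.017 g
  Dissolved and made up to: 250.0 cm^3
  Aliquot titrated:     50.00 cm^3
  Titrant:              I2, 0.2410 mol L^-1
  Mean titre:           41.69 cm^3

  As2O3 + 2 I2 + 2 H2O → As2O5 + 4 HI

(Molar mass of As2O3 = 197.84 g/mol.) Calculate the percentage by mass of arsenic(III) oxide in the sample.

61.99 %

n(I2) per titration = 0.04169 × 0.2410 = 0.01005 mol
From the 1:2 ratio, n(As2O3) in each aliquot = 1/2 × 0.01005 = 5.024 × 10^-3 mol
n(As2O3) in the whole flask = 5.024 × 10^-3 × 250.0/50.00 = 0.02512 mol
mass of As2O3 = 0.02512 × 197.84 = 4.969 g
% As2O3 = 4.969 / 8.017 × 100 = 61.99 %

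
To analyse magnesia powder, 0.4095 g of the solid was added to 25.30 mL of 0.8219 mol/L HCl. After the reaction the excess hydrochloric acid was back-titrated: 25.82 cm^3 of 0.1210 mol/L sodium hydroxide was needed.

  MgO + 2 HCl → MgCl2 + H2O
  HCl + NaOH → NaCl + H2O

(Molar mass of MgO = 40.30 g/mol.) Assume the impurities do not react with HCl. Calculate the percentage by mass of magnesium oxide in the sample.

n(HCl) added = 0.02530 × 0.8219 = 0.02079 mol
n(NaOH) used in back-titration = 0.02582 × 0.1210 = 3.124 × 10^-3 mol
n(HCl) left over = 3.124 × 10^-3 mol (1:1 ratio)
n(HCl) consumed by analyte = 0.02079 − 3.124 × 10^-3 = 0.01767 mol
From the 1:2 ratio, n(MgO) = 1/2 × 0.01767 = 8.835 × 10^-3 mol
mass of MgO = 8.835 × 10^-3 × 40.30 = 0.3560 g
% MgO = 0.3560 / 0.4095 × 100 = 86.95 %

86.95 %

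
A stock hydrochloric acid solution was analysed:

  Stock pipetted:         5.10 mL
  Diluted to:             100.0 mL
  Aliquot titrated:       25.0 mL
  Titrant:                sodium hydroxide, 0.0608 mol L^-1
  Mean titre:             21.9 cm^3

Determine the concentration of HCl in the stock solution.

HCl + NaOH → NaCl + H2O
n(NaOH) = 0.0219 × 0.0608 = 1.33 × 10^-3 mol
n(HCl) in the aliquot = 1.33 × 10^-3 mol (1:1 ratio)
[HCl]_dilute = 1.33 × 10^-3 / 0.0250 = 0.0533 mol/L
Dilution factor = 100.0 / 5.10 = 19.61
[HCl]_stock = 0.0533 × 19.61 = 1.04 mol/L

1.04 mol/L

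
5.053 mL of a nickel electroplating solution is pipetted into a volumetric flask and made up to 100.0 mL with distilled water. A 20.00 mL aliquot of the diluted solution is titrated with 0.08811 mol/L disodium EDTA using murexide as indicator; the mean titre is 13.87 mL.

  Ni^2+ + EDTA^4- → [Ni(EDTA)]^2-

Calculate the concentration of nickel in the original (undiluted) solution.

1.209 mol/L

n(EDTA) = 0.01387 × 0.08811 = 1.222 × 10^-3 mol
n(Ni2+) in the aliquot = 1.222 × 10^-3 mol (1:1 ratio)
[Ni2+]_dilute = 1.222 × 10^-3 / 0.02000 = 0.06110 mol/L
Dilution factor = 100.0 / 5.053 = 19.79
[Ni2+]_stock = 0.06110 × 19.79 = 1.209 mol/L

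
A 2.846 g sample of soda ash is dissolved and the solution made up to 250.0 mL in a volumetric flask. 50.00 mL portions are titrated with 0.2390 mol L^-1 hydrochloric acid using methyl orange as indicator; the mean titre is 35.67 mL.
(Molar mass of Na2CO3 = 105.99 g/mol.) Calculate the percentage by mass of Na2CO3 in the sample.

Na2CO3 + 2 HCl → 2 NaCl + H2O + CO2
n(HCl) per titration = 0.03567 × 0.2390 = 8.525 × 10^-3 mol
From the 1:2 ratio, n(Na2CO3) in each aliquot = 1/2 × 8.525 × 10^-3 = 4.263 × 10^-3 mol
n(Na2CO3) in the whole flask = 4.263 × 10^-3 × 250.0/50.00 = 0.02131 mol
mass of Na2CO3 = 0.02131 × 105.99 = 2.259 g
% Na2CO3 = 2.259 / 2.846 × 100 = 79.37 %

79.37 %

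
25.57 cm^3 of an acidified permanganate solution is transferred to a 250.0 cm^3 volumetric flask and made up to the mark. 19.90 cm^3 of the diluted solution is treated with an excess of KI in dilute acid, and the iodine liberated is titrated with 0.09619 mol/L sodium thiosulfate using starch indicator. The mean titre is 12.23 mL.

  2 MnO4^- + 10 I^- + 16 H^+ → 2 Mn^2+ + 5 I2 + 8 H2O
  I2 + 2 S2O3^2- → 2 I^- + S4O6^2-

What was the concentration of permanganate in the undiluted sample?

0.1156 mol/L

n(S2O3^2-) = 0.01223 × 0.09619 = 1.176 × 10^-3 mol
n(I2) = n(S2O3^2-)/2 = 5.882 × 10^-4 mol
From the 2:5 ratio, n(MnO4^-) in the aliquot = 2/5 × 5.882 × 10^-4 = 2.353 × 10^-4 mol
[MnO4^-]_dilute = 2.353 × 10^-4 / 0.01990 = 0.01182 mol/L
[MnO4^-]_original = 0.01182 × 250.0/25.57 = 0.1156 mol/L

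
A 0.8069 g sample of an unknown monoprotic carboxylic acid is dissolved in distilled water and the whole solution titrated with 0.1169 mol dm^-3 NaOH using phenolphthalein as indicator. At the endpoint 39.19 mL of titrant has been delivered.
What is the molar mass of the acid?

n(NaOH) = 0.03919 L × 0.1169 mol/L = 4.581 × 10^-3 mol
n(HA) = 4.581 × 10^-3 mol (1:1 ratio)
M = m / n = 0.8069 g / 4.581 × 10^-3 mol = 176.1 g/mol

176.1 g/mol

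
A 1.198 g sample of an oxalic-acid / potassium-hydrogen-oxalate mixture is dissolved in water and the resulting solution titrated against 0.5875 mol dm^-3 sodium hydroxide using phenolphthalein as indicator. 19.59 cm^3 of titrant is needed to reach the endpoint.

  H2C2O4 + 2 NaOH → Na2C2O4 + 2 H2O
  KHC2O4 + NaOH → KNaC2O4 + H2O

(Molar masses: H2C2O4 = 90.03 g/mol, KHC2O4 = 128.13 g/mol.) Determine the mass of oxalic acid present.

n(NaOH) = 0.01959 × 0.5875 = 0.01151 mol
Let x = n(H2C2O4), y = n(KHC2O4).
Titrant: 2x + 1y = 0.01151;  mass: 90.03x + 128.13y = 1.198
Solving, x = 1.664 × 10^-3 mol, y = 8.180 × 10^-3 mol
mass of H2C2O4 = 1.664 × 10^-3 × 90.03 = 0.1498 g

0.1498 g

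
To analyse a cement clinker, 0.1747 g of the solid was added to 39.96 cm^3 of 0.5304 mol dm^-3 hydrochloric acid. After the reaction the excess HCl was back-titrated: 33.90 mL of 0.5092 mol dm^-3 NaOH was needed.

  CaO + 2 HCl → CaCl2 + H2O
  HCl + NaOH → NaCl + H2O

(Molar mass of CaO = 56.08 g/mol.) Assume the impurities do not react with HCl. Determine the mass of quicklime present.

0.1103 g

n(HCl) added = 0.03996 × 0.5304 = 0.02119 mol
n(NaOH) used in back-titration = 0.03390 × 0.5092 = 0.01726 mol
n(HCl) left over = 0.01726 mol (1:1 ratio)
n(HCl) consumed by analyte = 0.02119 − 0.01726 = 3.933 × 10^-3 mol
From the 1:2 ratio, n(CaO) = 1/2 × 3.933 × 10^-3 = 1.966 × 10^-3 mol
mass of CaO = 1.966 × 10^-3 × 56.08 = 0.1103 g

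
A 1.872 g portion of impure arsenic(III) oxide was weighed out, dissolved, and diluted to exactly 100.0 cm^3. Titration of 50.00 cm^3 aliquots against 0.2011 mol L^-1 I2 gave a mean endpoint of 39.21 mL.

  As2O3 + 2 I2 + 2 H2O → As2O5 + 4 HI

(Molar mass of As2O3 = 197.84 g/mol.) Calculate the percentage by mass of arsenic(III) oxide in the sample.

83.33 %

n(I2) per titration = 0.03921 × 0.2011 = 7.885 × 10^-3 mol
From the 1:2 ratio, n(As2O3) in each aliquot = 1/2 × 7.885 × 10^-3 = 3.943 × 10^-3 mol
n(As2O3) in the whole flask = 3.943 × 10^-3 × 100.0/50.00 = 7.885 × 10^-3 mol
mass of As2O3 = 7.885 × 10^-3 × 197.84 = 1.560 g
% As2O3 = 1.560 / 1.872 × 100 = 83.33 %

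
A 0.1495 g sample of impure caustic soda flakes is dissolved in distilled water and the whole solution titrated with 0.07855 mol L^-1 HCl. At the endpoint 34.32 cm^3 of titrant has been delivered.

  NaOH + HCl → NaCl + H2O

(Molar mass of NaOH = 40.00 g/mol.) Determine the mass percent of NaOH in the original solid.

n(HCl) = 0.03432 L × 0.07855 mol/L = 2.696 × 10^-3 mol
n(NaOH) = 2.696 × 10^-3 mol (1:1 ratio)
mass of NaOH = 2.696 × 10^-3 × 40.00 g/mol = 0.1078 g
% NaOH = 0.1078 / 0.1495 × 100 = 72.13 %

72.13 %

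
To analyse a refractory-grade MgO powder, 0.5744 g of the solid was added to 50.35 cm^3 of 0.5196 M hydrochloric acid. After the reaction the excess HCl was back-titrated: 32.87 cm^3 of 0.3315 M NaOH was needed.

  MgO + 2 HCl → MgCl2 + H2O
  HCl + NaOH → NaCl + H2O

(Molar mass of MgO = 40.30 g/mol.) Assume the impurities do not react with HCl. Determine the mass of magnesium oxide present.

0.3076 g

n(HCl) added = 0.05035 × 0.5196 = 0.02616 mol
n(NaOH) used in back-titration = 0.03287 × 0.3315 = 0.01090 mol
n(HCl) left over = 0.01090 mol (1:1 ratio)
n(HCl) consumed by analyte = 0.02616 − 0.01090 = 0.01527 mol
From the 1:2 ratio, n(MgO) = 1/2 × 0.01527 = 7.633 × 10^-3 mol
mass of MgO = 7.633 × 10^-3 × 40.30 = 0.3076 g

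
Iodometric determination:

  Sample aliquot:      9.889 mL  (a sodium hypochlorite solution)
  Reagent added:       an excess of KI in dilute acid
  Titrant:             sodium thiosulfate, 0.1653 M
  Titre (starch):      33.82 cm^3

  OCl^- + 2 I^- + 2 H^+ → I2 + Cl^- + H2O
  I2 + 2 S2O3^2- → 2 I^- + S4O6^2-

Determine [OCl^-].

0.2827 M

n(S2O3^2-) = 0.03382 × 0.1653 = 5.590 × 10^-3 mol
n(I2) = n(S2O3^2-)/2 = 2.795 × 10^-3 mol
n(OCl^-) in the aliquot = 2.795 × 10^-3 mol (1:1 ratio)
[OCl^-] = 2.795 × 10^-3 / 0.009889 = 0.2827 mol/L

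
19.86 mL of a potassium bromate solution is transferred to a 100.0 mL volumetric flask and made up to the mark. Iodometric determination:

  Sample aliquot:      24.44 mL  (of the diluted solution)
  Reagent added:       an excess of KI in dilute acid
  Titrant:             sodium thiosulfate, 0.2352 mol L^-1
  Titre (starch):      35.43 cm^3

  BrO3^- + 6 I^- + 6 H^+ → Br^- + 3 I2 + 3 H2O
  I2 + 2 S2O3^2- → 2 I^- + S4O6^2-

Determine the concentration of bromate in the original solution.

n(S2O3^2-) = 0.03543 × 0.2352 = 8.333 × 10^-3 mol
n(I2) = n(S2O3^2-)/2 = 4.167 × 10^-3 mol
From the 1:3 ratio, n(BrO3^-) in the aliquot = 1/3 × 4.167 × 10^-3 = 1.389 × 10^-3 mol
[BrO3^-]_dilute = 1.389 × 10^-3 / 0.02444 = 0.05683 mol/L
[BrO3^-]_original = 0.05683 × 100.0/19.86 = 0.2861 mol/L

0.2861 mol/L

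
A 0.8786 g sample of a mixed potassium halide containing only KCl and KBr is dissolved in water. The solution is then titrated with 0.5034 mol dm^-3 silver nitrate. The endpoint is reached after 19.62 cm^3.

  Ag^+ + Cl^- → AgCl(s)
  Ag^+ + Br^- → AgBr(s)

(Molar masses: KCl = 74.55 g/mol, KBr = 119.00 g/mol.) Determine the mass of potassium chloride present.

0.4977 g

n(AgNO3) = 0.01962 × 0.5034 = 9.877 × 10^-3 mol
Let x = n(KCl), y = n(KBr).
Titrant: 1x + 1y = 9.877 × 10^-3;  mass: 74.55x + 119.00y = 0.8786
Solving, x = 6.676 × 10^-3 mol, y = 3.201 × 10^-3 mol
mass of KCl = 6.676 × 10^-3 × 74.55 = 0.4977 g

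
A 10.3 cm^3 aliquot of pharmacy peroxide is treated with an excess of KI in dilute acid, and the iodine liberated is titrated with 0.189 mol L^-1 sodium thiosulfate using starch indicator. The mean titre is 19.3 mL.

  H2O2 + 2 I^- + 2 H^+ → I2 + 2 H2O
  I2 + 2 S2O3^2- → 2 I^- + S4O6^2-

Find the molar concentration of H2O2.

n(S2O3^2-) = 0.0193 × 0.189 = 3.65 × 10^-3 mol
n(I2) = n(S2O3^2-)/2 = 1.82 × 10^-3 mol
n(H2O2) in the aliquot = 1.82 × 10^-3 mol (1:1 ratio)
[H2O2] = 1.82 × 10^-3 / 0.0103 = 0.177 mol/L

0.177 mol/L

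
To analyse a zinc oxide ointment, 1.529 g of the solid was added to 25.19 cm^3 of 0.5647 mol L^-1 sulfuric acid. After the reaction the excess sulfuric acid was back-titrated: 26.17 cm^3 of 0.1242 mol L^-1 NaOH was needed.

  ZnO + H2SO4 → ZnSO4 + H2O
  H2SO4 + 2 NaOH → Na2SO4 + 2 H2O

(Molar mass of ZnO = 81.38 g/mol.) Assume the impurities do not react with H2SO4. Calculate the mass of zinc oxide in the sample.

1.025 g

n(H2SO4) added = 0.02519 × 0.5647 = 0.01422 mol
n(NaOH) used in back-titration = 0.02617 × 0.1242 = 3.250 × 10^-3 mol
From the 1:2 ratio, n(H2SO4) left over = 1/2 × 3.250 × 10^-3 = 1.625 × 10^-3 mol
n(H2SO4) consumed by analyte = 0.01422 − 1.625 × 10^-3 = 0.01260 mol
n(ZnO) = 0.01260 mol (1:1 ratio)
mass of ZnO = 0.01260 × 81.38 = 1.025 g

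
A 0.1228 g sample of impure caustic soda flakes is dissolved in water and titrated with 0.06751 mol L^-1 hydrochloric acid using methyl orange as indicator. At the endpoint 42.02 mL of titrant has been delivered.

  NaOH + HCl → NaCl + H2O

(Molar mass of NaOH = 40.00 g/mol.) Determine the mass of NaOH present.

0.1135 g

n(HCl) = 0.04202 L × 0.06751 mol/L = 2.837 × 10^-3 mol
n(NaOH) = 2.837 × 10^-3 mol (1:1 ratio)
mass of NaOH = 2.837 × 10^-3 × 40.00 g/mol = 0.1135 g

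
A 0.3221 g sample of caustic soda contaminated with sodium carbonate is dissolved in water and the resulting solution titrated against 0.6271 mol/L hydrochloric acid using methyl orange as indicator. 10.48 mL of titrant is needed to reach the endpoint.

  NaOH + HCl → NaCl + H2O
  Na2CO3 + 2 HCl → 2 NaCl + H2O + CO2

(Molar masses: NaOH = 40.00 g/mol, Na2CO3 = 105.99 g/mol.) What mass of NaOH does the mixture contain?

0.08060 g

n(HCl) = 0.01048 × 0.6271 = 6.572 × 10^-3 mol
Let x = n(NaOH), y = n(Na2CO3).
Titrant: 1x + 2y = 6.572 × 10^-3;  mass: 40.00x + 105.99y = 0.3221
Solving, x = 2.015 × 10^-3 mol, y = 2.279 × 10^-3 mol
mass of NaOH = 2.015 × 10^-3 × 40.00 = 0.08060 g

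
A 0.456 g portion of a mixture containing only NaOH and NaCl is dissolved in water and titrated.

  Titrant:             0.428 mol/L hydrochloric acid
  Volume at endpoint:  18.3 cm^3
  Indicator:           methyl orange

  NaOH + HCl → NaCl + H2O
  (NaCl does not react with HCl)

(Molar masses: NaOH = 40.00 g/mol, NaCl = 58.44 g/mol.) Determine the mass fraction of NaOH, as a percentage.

n(HCl) = 0.0183 × 0.428 = 7.83 × 10^-3 mol
Let x = n(NaOH), y = n(NaCl).
Titrant: 1x = 7.83 × 10^-3;  mass: 40.00x + 58.44y = 0.456
Solving, x = 7.83 × 10^-3 mol, y = 2.44 × 10^-3 mol
mass of NaOH = 7.83 × 10^-3 × 40.00 = 0.313 g
% NaOH = 0.313 / 0.456 × 100 = 68.7 %

68.7 %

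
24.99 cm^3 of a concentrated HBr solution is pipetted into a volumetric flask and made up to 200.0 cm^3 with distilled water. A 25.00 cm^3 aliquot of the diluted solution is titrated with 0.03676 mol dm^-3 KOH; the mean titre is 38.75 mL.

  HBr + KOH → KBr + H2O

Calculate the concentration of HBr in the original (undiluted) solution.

n(KOH) = 0.03875 × 0.03676 = 1.424 × 10^-3 mol
n(HBr) in the aliquot = 1.424 × 10^-3 mol (1:1 ratio)
[HBr]_dilute = 1.424 × 10^-3 / 0.02500 = 0.05698 mol/L
Dilution factor = 200.0 / 24.99 = 8.003
[HBr]_stock = 0.05698 × 8.003 = 0.4560 mol/L

0.4560 mol/L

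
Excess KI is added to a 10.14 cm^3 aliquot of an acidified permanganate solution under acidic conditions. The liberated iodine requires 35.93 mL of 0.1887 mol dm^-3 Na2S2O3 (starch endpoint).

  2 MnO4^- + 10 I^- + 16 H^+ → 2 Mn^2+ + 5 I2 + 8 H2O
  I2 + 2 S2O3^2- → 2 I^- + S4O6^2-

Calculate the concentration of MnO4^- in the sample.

0.1337 mol/L

n(S2O3^2-) = 0.03593 × 0.1887 = 6.780 × 10^-3 mol
n(I2) = n(S2O3^2-)/2 = 3.390 × 10^-3 mol
From the 2:5 ratio, n(MnO4^-) in the aliquot = 2/5 × 3.390 × 10^-3 = 1.356 × 10^-3 mol
[MnO4^-] = 1.356 × 10^-3 / 0.01014 = 0.1337 mol/L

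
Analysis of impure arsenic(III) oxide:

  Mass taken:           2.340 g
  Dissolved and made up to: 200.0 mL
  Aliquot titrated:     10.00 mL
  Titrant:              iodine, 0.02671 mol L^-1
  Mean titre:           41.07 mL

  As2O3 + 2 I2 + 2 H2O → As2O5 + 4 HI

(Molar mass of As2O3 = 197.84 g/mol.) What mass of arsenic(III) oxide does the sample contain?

2.170 g

n(I2) per titration = 0.04107 × 0.02671 = 1.097 × 10^-3 mol
From the 1:2 ratio, n(As2O3) in each aliquot = 1/2 × 1.097 × 10^-3 = 5.485 × 10^-4 mol
n(As2O3) in the whole flask = 5.485 × 10^-4 × 200.0/10.00 = 0.01097 mol
mass of As2O3 = 0.01097 × 197.84 = 2.170 g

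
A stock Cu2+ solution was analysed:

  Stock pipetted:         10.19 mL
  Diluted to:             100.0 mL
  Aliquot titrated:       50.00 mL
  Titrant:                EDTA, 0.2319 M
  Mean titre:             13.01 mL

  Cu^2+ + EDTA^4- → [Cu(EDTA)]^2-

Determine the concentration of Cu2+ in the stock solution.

n(EDTA) = 0.01301 × 0.2319 = 3.017 × 10^-3 mol
n(Cu2+) in the aliquot = 3.017 × 10^-3 mol (1:1 ratio)
[Cu2+]_dilute = 3.017 × 10^-3 / 0.05000 = 0.06034 mol/L
Dilution factor = 100.0 / 10.19 = 9.814
[Cu2+]_stock = 0.06034 × 9.814 = 0.5922 mol/L

0.5922 M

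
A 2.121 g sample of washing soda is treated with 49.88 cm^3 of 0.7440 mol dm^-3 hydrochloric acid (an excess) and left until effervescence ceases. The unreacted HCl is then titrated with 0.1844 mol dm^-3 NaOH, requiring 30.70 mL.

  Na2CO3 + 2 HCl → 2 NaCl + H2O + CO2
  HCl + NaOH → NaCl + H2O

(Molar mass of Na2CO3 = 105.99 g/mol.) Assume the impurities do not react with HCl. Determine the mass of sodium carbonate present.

1.667 g

n(HCl) added = 0.04988 × 0.7440 = 0.03711 mol
n(NaOH) used in back-titration = 0.03070 × 0.1844 = 5.661 × 10^-3 mol
n(HCl) left over = 5.661 × 10^-3 mol (1:1 ratio)
n(HCl) consumed by analyte = 0.03711 − 5.661 × 10^-3 = 0.03145 mol
From the 1:2 ratio, n(Na2CO3) = 1/2 × 0.03145 = 0.01572 mol
mass of Na2CO3 = 0.01572 × 105.99 = 1.667 g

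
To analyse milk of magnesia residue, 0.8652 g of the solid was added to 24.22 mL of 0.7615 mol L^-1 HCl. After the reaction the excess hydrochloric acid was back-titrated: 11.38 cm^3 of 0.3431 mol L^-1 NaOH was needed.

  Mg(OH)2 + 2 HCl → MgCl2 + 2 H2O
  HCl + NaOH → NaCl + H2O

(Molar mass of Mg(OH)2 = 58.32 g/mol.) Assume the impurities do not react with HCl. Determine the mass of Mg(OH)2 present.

n(HCl) added = 0.02422 × 0.7615 = 0.01844 mol
n(NaOH) used in back-titration = 0.01138 × 0.3431 = 3.904 × 10^-3 mol
n(HCl) left over = 3.904 × 10^-3 mol (1:1 ratio)
n(HCl) consumed by analyte = 0.01844 − 3.904 × 10^-3 = 0.01454 mol
From the 1:2 ratio, n(Mg(OH)2) = 1/2 × 0.01454 = 7.270 × 10^-3 mol
mass of Mg(OH)2 = 7.270 × 10^-3 × 58.32 = 0.4240 g

0.4240 g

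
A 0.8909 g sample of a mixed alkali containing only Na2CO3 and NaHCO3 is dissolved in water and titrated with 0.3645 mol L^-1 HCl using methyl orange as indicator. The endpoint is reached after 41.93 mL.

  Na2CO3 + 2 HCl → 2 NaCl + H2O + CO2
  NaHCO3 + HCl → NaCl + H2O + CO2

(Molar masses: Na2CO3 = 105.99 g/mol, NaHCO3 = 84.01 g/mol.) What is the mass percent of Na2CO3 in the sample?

n(HCl) = 0.04193 × 0.3645 = 0.01528 mol
Let x = n(Na2CO3), y = n(NaHCO3).
Titrant: 2x + 1y = 0.01528;  mass: 105.99x + 84.01y = 0.8909
Solving, x = 6.337 × 10^-3 mol, y = 2.610 × 10^-3 mol
mass of Na2CO3 = 6.337 × 10^-3 × 105.99 = 0.6716 g
% Na2CO3 = 0.6716 / 0.8909 × 100 = 75.39 %

75.39 %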